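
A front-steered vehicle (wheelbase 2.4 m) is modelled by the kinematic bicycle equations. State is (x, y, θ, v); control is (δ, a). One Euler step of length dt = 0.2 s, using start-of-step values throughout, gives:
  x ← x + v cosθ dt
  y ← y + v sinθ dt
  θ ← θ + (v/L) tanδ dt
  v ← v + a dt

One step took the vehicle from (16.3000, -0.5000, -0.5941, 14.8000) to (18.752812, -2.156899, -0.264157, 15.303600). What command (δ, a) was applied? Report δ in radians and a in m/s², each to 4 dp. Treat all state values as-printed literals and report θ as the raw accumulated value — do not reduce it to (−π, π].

a = (v'−v)/dt = (0.503600)/0.2 = 2.5180
Δθ = θ'−θ = 0.329943;  (v·dt/L) = 14.8000·0.2/2.4 = 1.233333
tan δ = Δθ·L/(v·dt) = 0.267521  →  δ = 0.2614

δ = 0.2614, a = 2.5180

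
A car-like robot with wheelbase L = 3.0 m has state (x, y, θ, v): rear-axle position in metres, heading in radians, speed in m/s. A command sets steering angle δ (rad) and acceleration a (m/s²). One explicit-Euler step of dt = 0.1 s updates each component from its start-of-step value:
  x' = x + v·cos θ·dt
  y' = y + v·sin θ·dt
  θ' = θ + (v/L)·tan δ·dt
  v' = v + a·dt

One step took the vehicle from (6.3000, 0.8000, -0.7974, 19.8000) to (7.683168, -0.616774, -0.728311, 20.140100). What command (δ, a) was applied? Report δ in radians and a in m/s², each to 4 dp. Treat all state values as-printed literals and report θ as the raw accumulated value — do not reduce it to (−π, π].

a = (v'−v)/dt = (0.340100)/0.1 = 3.4010
Δθ = θ'−θ = 0.069089;  (v·dt/L) = 19.8000·0.1/3.0 = 0.660000
tan δ = Δθ·L/(v·dt) = 0.104680  →  δ = 0.1043

δ = 0.1043, a = 3.4010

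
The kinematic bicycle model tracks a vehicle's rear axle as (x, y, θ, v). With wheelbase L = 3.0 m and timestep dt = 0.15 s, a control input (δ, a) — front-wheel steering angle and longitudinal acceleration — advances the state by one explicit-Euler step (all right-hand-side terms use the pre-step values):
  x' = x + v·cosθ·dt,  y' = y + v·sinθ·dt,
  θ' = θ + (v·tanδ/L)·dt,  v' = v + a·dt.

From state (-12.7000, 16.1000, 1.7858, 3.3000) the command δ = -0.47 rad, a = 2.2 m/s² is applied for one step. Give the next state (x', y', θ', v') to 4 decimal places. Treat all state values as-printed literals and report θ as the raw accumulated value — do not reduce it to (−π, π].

(-12.8056, 16.5836, 1.7020, 3.6300)

x' = -12.7000 + 3.3000·cos(1.7858)·0.15 = -12.8056
y' = 16.1000 + 3.3000·sin(1.7858)·0.15 = 16.5836
θ' = 1.7858 + (3.3000/3.0)·tan(-0.47)·0.15 = 1.7020
v' = 3.3000 + 2.2000·0.15 = 3.6300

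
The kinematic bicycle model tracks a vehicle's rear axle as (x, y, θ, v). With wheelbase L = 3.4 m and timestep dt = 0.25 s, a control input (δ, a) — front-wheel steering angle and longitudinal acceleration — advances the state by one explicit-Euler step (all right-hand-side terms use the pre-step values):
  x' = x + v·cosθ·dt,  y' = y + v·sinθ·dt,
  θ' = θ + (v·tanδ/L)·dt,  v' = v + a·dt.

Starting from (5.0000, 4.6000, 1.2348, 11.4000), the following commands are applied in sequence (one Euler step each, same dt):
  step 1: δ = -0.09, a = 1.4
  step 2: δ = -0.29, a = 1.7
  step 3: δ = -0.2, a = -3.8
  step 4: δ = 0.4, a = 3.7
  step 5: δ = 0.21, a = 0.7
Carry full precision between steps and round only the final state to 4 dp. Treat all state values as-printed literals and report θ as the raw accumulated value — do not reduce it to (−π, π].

after step 1 (δ=-0.09, a=1.4): (5.939673, 7.290634, 1.159154, 11.750000)
after step 2 (δ=-0.29, a=1.7): (7.115010, 9.982751, 0.901335, 12.175000)
after step 3 (δ=-0.2, a=-3.8): (9.003852, 12.369525, 0.719864, 11.225000)
after step 4 (δ=0.4, a=3.7): (11.113857, 14.219637, 1.068824, 12.150000)
after step 5 (δ=0.21, a=0.7): (12.575366, 16.882417, 1.259242, 12.325000)

(12.5754, 16.8824, 1.2592, 12.3250)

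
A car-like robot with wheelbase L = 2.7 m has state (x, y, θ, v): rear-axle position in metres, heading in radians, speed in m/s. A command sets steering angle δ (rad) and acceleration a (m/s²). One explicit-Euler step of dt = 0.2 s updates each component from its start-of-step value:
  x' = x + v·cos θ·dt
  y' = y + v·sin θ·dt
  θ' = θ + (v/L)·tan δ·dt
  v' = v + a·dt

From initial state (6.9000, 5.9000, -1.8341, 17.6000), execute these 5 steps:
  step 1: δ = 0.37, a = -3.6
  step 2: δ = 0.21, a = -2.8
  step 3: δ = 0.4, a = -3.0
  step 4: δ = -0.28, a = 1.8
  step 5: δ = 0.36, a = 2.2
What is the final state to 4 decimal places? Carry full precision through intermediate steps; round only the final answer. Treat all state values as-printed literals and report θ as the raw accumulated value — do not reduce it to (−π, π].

(13.0982, -7.7623, -0.4373, 16.5200)

after step 1 (δ=0.37, a=-3.6): (5.983843, 2.501315, -1.328441, 16.880000)
after step 2 (δ=0.21, a=-2.8): (6.794048, -0.776023, -1.061934, 16.320000)
after step 3 (δ=0.4, a=-3.0): (8.384215, -3.626472, -0.550824, 15.720000)
after step 4 (δ=-0.28, a=1.8): (11.063197, -5.272010, -0.885665, 16.080000)
after step 5 (δ=0.36, a=2.2): (13.098199, -7.762275, -0.437328, 16.520000)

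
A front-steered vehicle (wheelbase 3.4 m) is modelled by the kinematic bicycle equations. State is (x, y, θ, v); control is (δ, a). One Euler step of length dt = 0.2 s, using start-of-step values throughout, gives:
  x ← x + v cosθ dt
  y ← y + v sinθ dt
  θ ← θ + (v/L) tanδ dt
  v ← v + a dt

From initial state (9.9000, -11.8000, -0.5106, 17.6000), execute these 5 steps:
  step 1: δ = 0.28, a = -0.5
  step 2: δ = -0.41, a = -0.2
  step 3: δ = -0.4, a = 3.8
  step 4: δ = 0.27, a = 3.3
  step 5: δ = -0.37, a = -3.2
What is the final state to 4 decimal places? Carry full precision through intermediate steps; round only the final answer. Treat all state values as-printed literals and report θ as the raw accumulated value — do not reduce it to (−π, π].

after step 1 (δ=0.28, a=-0.5): (12.971029, -13.520227, -0.212897, 17.500000)
after step 2 (δ=-0.41, a=-0.2): (16.392009, -14.259749, -0.660311, 17.460000)
after step 3 (δ=-0.4, a=3.8): (19.149996, -16.401611, -1.094545, 18.220000)
after step 4 (δ=0.27, a=3.3): (20.820592, -19.640106, -0.797925, 18.880000)
after step 5 (δ=-0.37, a=-3.2): (23.456971, -22.343378, -1.228681, 18.240000)

(23.4570, -22.3434, -1.2287, 18.2400)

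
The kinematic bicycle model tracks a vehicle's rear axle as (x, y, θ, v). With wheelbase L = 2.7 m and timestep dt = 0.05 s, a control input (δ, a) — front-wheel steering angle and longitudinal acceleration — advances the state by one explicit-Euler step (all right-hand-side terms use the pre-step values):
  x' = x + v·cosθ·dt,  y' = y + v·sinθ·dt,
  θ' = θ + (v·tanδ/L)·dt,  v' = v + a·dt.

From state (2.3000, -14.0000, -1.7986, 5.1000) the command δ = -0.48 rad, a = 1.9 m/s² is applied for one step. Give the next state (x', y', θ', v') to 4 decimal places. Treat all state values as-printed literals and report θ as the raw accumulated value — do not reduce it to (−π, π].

(2.2424, -14.2484, -1.8478, 5.1950)

x' = 2.3000 + 5.1000·cos(-1.7986)·0.05 = 2.2424
y' = -14.0000 + 5.1000·sin(-1.7986)·0.05 = -14.2484
θ' = -1.7986 + (5.1000/2.7)·tan(-0.48)·0.05 = -1.8478
v' = 5.1000 + 1.9000·0.05 = 5.1950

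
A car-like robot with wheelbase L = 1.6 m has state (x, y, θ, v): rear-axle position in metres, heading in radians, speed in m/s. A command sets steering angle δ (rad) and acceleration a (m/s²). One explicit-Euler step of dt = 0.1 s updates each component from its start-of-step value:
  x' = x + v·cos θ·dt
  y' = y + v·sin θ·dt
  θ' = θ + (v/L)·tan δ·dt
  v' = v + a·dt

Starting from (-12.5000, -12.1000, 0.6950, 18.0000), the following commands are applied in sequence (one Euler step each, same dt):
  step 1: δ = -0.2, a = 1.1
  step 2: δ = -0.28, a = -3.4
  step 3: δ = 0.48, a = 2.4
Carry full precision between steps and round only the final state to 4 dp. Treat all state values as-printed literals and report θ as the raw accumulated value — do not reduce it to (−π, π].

(-7.7411, -9.8815, 0.7197, 18.0100)

after step 1 (δ=-0.2, a=1.1): (-11.117503, -10.947306, 0.466951, 18.110000)
after step 2 (δ=-0.28, a=-3.4): (-9.500380, -10.132056, 0.141476, 17.770000)
after step 3 (δ=0.48, a=2.4): (-7.741134, -9.881491, 0.719679, 18.010000)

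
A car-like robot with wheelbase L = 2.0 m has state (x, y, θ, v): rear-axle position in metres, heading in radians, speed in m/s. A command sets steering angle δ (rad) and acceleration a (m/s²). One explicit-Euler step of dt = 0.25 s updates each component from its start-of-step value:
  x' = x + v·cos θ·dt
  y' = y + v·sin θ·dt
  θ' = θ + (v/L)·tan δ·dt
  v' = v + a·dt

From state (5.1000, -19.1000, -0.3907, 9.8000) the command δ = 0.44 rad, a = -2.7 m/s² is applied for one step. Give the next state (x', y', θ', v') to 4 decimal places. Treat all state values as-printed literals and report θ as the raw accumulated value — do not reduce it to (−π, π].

x' = 5.1000 + 9.8000·cos(-0.3907)·0.25 = 7.3654
y' = -19.1000 + 9.8000·sin(-0.3907)·0.25 = -20.0330
θ' = -0.3907 + (9.8000/2.0)·tan(0.44)·0.25 = 0.1860
v' = 9.8000 − 2.7000·0.25 = 9.1250

(7.3654, -20.0330, 0.1860, 9.1250)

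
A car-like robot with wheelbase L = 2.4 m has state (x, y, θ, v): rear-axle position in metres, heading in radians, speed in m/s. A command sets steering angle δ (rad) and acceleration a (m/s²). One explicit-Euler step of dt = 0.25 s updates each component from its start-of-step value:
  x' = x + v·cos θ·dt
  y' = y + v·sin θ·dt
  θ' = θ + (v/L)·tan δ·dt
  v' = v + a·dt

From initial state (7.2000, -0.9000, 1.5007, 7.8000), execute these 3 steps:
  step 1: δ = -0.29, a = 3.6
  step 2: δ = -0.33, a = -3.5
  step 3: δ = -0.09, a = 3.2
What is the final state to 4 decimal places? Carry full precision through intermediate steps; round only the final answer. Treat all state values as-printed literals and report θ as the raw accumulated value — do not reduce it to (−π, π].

(9.1467, 4.7036, 0.8743, 8.6250)

after step 1 (δ=-0.29, a=3.6): (7.336576, 1.045211, 1.258240, 8.700000)
after step 2 (δ=-0.33, a=-3.5): (8.005372, 3.114834, 0.947826, 7.825000)
after step 3 (δ=-0.09, a=3.2): (9.146746, 4.703601, 0.874268, 8.625000)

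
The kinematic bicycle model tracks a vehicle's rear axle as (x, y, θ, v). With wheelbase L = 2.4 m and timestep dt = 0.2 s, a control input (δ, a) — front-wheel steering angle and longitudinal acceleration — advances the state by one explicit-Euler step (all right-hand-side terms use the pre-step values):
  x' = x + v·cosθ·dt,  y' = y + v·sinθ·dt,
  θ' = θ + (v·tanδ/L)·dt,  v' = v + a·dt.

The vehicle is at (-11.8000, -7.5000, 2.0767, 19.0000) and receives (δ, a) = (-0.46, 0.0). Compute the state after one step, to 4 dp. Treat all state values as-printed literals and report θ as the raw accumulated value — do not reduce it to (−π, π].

x' = -11.8000 + 19.0000·cos(2.0767)·0.2 = -13.6415
y' = -7.5000 + 19.0000·sin(2.0767)·0.2 = -4.1760
θ' = 2.0767 + (19.0000/2.4)·tan(-0.46)·0.2 = 1.2922
v' = 19.0000 + 0.0000·0.2 = 19.0000

(-13.6415, -4.1760, 1.2922, 19.0000)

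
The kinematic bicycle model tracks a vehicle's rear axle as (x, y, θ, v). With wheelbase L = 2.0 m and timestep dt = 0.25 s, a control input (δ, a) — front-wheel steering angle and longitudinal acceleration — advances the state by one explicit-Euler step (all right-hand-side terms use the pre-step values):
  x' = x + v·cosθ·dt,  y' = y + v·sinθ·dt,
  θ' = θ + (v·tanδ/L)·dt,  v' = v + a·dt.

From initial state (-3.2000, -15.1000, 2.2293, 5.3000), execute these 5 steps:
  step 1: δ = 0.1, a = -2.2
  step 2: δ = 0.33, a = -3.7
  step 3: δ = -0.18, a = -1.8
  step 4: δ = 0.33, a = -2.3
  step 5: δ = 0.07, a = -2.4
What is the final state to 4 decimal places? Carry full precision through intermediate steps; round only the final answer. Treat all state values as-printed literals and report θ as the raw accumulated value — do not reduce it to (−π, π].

after step 1 (δ=0.1, a=-2.2): (-4.010813, -14.052046, 2.295772, 4.750000)
after step 2 (δ=0.33, a=-3.7): (-4.798264, -13.163183, 2.499146, 3.825000)
after step 3 (δ=-0.18, a=-1.8): (-5.563869, -12.590240, 2.412142, 3.375000)
after step 4 (δ=0.33, a=-2.3): (-6.192918, -12.027914, 2.556644, 2.800000)
after step 5 (δ=0.07, a=-2.4): (-6.776537, -11.641405, 2.581184, 2.200000)

(-6.7765, -11.6414, 2.5812, 2.2000)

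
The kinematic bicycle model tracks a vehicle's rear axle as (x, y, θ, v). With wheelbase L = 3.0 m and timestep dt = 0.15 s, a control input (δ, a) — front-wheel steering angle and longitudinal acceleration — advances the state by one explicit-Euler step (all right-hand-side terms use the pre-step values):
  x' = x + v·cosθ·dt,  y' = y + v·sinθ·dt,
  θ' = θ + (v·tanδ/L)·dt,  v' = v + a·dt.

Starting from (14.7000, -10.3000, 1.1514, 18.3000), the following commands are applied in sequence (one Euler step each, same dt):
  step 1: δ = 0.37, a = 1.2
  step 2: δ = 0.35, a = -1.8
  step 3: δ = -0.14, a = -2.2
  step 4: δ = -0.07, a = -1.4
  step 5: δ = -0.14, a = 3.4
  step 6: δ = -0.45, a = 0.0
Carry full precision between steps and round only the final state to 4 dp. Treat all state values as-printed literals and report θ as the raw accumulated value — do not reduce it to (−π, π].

(14.7743, 5.6241, 1.0890, 18.1800)

after step 1 (δ=0.37, a=1.2): (15.817789, -7.792896, 1.506295, 18.480000)
after step 2 (δ=0.35, a=-1.8): (15.996463, -5.026660, 1.843581, 18.210000)
after step 3 (δ=-0.14, a=-2.2): (15.260558, -2.396159, 1.715272, 17.880000)
after step 4 (δ=-0.07, a=-1.4): (14.874422, 0.257899, 1.652589, 17.670000)
after step 5 (δ=-0.14, a=3.4): (14.657871, 2.899538, 1.528085, 18.180000)
after step 6 (δ=-0.45, a=0.0): (14.774310, 5.624051, 1.088988, 18.180000)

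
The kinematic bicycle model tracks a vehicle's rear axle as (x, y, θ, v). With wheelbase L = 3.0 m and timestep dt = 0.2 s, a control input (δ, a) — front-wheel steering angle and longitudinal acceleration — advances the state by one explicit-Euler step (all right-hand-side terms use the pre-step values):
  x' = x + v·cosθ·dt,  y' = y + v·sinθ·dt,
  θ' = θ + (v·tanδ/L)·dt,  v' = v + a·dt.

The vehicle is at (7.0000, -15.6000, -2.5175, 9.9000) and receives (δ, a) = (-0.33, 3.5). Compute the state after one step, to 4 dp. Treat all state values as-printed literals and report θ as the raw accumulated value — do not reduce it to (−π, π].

x' = 7.0000 + 9.9000·cos(-2.5175)·0.2 = 5.3932
y' = -15.6000 + 9.9000·sin(-2.5175)·0.2 = -16.7570
θ' = -2.5175 + (9.9000/3.0)·tan(-0.33)·0.2 = -2.7436
v' = 9.9000 + 3.5000·0.2 = 10.6000

(5.3932, -16.7570, -2.7436, 10.6000)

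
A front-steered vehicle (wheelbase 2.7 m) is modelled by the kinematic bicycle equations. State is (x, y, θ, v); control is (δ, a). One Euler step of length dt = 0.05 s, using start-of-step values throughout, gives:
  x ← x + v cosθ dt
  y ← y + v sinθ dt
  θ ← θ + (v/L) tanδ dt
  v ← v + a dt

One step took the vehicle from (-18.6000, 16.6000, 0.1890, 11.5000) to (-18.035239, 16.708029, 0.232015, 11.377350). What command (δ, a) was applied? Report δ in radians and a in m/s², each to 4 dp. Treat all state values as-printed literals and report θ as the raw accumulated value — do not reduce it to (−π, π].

a = (v'−v)/dt = (-0.122650)/0.05 = -2.4530
Δθ = θ'−θ = 0.043015;  (v·dt/L) = 11.5000·0.05/2.7 = 0.212963
tan δ = Δθ·L/(v·dt) = 0.201983  →  δ = 0.1993

δ = 0.1993, a = -2.4530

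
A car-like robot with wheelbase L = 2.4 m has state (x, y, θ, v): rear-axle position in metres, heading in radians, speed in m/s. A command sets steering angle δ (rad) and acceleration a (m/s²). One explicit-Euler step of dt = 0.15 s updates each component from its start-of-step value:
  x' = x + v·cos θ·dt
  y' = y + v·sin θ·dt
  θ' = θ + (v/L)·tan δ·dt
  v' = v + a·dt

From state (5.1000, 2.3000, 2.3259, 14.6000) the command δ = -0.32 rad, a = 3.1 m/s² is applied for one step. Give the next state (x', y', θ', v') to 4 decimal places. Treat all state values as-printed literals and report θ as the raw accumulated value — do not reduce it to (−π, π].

x' = 5.1000 + 14.6000·cos(2.3259)·0.15 = 3.5991
y' = 2.3000 + 14.6000·sin(2.3259)·0.15 = 3.8948
θ' = 2.3259 + (14.6000/2.4)·tan(-0.32)·0.15 = 2.0235
v' = 14.6000 + 3.1000·0.15 = 15.0650

(3.5991, 3.8948, 2.0235, 15.0650)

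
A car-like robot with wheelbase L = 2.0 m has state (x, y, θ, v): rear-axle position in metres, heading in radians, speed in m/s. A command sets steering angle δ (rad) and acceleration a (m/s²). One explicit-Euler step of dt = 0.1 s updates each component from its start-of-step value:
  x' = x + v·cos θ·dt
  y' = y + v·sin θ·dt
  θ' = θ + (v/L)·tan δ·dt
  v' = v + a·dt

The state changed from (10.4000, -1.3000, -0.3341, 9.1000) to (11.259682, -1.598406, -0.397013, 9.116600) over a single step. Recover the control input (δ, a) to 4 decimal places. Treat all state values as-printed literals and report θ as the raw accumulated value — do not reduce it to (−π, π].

a = (v'−v)/dt = (0.016600)/0.1 = 0.1660
Δθ = θ'−θ = -0.062913;  (v·dt/L) = 9.1000·0.1/2.0 = 0.455000
tan δ = Δθ·L/(v·dt) = -0.138270  →  δ = -0.1374

δ = -0.1374, a = 0.1660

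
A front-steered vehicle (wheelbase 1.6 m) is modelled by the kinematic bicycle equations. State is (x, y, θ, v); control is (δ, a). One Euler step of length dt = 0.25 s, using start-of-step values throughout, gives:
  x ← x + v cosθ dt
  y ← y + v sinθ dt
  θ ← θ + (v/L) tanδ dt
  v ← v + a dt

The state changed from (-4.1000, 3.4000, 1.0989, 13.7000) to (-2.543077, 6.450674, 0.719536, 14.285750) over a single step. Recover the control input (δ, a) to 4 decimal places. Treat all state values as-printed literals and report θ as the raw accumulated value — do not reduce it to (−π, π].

a = (v'−v)/dt = (0.585750)/0.25 = 2.3430
Δθ = θ'−θ = -0.379364;  (v·dt/L) = 13.7000·0.25/1.6 = 2.140625
tan δ = Δθ·L/(v·dt) = -0.177221  →  δ = -0.1754

δ = -0.1754, a = 2.3430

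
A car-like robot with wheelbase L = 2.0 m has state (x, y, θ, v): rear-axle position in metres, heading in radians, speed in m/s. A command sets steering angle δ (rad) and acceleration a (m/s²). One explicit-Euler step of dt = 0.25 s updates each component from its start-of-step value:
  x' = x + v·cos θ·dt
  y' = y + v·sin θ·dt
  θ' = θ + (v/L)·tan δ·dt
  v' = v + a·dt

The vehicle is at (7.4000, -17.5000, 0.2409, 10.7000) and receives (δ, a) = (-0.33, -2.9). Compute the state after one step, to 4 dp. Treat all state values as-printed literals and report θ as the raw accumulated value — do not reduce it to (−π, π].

x' = 7.4000 + 10.7000·cos(0.2409)·0.25 = 9.9978
y' = -17.5000 + 10.7000·sin(0.2409)·0.25 = -16.8618
θ' = 0.2409 + (10.7000/2.0)·tan(-0.33)·0.25 = -0.2172
v' = 10.7000 − 2.9000·0.25 = 9.9750

(9.9978, -16.8618, -0.2172, 9.9750)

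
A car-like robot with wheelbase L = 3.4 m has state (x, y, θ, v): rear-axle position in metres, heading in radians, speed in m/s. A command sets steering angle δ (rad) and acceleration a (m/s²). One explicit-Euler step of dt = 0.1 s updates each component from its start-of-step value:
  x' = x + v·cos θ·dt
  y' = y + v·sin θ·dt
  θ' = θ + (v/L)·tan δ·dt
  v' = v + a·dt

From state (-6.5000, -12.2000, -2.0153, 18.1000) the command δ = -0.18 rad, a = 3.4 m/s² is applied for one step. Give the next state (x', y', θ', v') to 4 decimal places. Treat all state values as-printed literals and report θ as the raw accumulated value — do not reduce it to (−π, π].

(-7.2783, -13.8341, -2.1122, 18.4400)

x' = -6.5000 + 18.1000·cos(-2.0153)·0.1 = -7.2783
y' = -12.2000 + 18.1000·sin(-2.0153)·0.1 = -13.8341
θ' = -2.0153 + (18.1000/3.4)·tan(-0.18)·0.1 = -2.1122
v' = 18.1000 + 3.4000·0.1 = 18.4400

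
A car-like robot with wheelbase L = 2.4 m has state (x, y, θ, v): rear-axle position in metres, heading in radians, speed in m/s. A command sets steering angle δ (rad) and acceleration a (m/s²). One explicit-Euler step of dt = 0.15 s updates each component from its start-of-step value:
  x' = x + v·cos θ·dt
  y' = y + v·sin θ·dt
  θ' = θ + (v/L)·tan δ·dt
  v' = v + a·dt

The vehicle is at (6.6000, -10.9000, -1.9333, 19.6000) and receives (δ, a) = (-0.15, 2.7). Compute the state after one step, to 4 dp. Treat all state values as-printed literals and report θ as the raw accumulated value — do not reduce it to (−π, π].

(5.5574, -13.6489, -2.1184, 20.0050)

x' = 6.6000 + 19.6000·cos(-1.9333)·0.15 = 5.5574
y' = -10.9000 + 19.6000·sin(-1.9333)·0.15 = -13.6489
θ' = -1.9333 + (19.6000/2.4)·tan(-0.15)·0.15 = -2.1184
v' = 19.6000 + 2.7000·0.15 = 20.0050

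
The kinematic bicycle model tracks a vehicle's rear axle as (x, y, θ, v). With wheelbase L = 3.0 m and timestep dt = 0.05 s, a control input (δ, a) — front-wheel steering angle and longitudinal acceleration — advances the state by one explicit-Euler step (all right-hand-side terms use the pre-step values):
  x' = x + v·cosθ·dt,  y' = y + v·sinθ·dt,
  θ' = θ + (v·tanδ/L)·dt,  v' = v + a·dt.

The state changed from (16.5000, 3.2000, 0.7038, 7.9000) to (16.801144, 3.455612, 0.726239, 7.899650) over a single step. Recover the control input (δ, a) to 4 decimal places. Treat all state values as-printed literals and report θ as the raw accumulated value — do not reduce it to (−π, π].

a = (v'−v)/dt = (-0.000350)/0.05 = -0.0070
Δθ = θ'−θ = 0.022439;  (v·dt/L) = 7.9000·0.05/3.0 = 0.131667
tan δ = Δθ·L/(v·dt) = 0.170423  →  δ = 0.1688

δ = 0.1688, a = -0.0070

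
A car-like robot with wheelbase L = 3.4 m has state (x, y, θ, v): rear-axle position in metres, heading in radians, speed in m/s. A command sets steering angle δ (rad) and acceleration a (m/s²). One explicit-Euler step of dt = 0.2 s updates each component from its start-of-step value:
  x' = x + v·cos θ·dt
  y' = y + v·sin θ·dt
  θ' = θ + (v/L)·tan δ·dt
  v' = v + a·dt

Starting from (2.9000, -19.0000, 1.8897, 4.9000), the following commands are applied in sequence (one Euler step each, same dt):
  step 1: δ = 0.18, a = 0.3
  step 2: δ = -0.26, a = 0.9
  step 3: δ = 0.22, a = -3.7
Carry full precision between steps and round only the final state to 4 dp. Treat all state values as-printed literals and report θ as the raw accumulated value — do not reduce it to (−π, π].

after step 1 (δ=0.18, a=0.3): (2.592745, -18.069412, 1.942150, 4.960000)
after step 2 (δ=-0.26, a=0.9): (2.232771, -17.145030, 1.864534, 5.140000)
after step 3 (δ=0.22, a=-3.7): (1.935132, -16.161061, 1.932146, 4.400000)

(1.9351, -16.1611, 1.9321, 4.4000)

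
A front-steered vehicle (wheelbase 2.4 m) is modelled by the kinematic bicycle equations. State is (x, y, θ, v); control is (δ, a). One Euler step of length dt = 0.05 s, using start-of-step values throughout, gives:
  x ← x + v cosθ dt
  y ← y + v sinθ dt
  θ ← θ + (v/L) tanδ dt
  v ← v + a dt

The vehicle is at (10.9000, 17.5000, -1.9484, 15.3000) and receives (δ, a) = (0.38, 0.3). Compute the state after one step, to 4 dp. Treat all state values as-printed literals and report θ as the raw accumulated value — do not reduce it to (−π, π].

(10.6179, 16.7889, -1.8211, 15.3150)

x' = 10.9000 + 15.3000·cos(-1.9484)·0.05 = 10.6179
y' = 17.5000 + 15.3000·sin(-1.9484)·0.05 = 16.7889
θ' = -1.9484 + (15.3000/2.4)·tan(0.38)·0.05 = -1.8211
v' = 15.3000 + 0.3000·0.05 = 15.3150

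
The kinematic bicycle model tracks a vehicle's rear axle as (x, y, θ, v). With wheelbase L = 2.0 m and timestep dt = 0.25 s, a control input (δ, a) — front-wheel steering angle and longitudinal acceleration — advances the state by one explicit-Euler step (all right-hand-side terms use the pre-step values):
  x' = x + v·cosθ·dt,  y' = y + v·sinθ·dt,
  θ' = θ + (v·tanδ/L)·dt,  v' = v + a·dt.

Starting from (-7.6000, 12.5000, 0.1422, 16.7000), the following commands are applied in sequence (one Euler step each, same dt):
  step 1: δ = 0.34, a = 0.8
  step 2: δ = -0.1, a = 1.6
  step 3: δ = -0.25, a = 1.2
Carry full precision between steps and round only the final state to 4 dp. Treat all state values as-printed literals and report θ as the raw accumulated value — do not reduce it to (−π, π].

(2.6164, 19.0310, 0.1165, 17.6000)

after step 1 (δ=0.34, a=0.8): (-3.467140, 13.091686, 0.880626, 16.900000)
after step 2 (δ=-0.1, a=1.6): (-0.777214, 16.349742, 0.668669, 17.300000)
after step 3 (δ=-0.25, a=1.2): (2.616387, 19.030991, 0.116492, 17.600000)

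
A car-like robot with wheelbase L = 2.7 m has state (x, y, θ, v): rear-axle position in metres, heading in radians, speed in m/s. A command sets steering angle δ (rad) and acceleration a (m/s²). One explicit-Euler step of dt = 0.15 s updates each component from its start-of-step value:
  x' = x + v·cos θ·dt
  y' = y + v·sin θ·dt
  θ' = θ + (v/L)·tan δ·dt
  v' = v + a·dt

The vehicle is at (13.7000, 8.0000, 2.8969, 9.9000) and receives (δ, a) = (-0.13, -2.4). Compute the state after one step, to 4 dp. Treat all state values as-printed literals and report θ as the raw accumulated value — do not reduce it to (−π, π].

(12.2592, 8.3598, 2.8250, 9.5400)

x' = 13.7000 + 9.9000·cos(2.8969)·0.15 = 12.2592
y' = 8.0000 + 9.9000·sin(2.8969)·0.15 = 8.3598
θ' = 2.8969 + (9.9000/2.7)·tan(-0.13)·0.15 = 2.8250
v' = 9.9000 − 2.4000·0.15 = 9.5400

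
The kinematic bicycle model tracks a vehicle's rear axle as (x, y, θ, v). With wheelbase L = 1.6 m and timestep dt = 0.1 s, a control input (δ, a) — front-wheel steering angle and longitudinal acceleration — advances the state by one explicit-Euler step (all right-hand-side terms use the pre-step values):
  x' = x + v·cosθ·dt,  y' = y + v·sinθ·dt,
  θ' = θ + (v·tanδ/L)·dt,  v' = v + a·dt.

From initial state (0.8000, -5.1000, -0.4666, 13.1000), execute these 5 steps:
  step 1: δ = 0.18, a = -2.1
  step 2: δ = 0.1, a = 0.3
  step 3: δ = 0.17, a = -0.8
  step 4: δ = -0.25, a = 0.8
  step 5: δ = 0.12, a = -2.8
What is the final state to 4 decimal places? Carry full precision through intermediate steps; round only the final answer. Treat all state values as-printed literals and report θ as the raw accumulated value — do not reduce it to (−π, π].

after step 1 (δ=0.18, a=-2.1): (1.969965, -5.689307, -0.317612, 12.890000)
after step 2 (δ=0.1, a=0.3): (3.194494, -6.091860, -0.236780, 12.920000)
after step 3 (δ=0.17, a=-0.8): (4.450445, -6.394930, -0.098167, 12.840000)
after step 4 (δ=-0.25, a=0.8): (5.728263, -6.520775, -0.303079, 12.920000)
after step 5 (δ=0.12, a=-2.8): (6.961376, -6.906386, -0.205712, 12.640000)

(6.9614, -6.9064, -0.2057, 12.6400)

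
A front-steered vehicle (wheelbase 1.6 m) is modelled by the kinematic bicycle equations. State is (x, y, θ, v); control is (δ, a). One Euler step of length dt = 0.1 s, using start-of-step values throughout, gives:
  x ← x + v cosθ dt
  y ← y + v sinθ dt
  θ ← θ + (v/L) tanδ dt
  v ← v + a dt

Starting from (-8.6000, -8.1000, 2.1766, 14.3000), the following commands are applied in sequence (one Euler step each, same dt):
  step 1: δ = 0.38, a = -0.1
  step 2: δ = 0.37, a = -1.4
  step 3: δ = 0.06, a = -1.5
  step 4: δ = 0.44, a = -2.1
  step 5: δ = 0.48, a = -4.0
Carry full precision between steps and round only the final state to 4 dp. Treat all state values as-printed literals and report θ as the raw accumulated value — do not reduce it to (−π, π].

after step 1 (δ=0.38, a=-0.1): (-9.414275, -6.924476, 2.533575, 14.290000)
after step 2 (δ=0.37, a=-1.4): (-10.587172, -6.108172, 2.879985, 14.150000)
after step 3 (δ=0.06, a=-1.5): (-11.954028, -5.742206, 2.933112, 14.000000)
after step 4 (δ=0.44, a=-2.1): (-13.323713, -5.452442, 3.345045, 13.790000)
after step 5 (δ=0.48, a=-4.0): (-14.674271, -5.731071, 3.793746, 13.390000)

(-14.6743, -5.7311, 3.7937, 13.3900)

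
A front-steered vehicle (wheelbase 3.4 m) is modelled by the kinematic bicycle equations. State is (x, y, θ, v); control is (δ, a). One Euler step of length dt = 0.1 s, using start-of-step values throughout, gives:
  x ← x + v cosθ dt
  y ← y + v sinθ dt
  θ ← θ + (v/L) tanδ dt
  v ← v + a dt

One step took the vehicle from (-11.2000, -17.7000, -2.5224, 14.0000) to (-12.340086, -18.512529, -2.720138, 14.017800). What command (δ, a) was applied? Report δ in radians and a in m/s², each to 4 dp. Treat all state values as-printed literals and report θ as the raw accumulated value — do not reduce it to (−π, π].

δ = -0.4477, a = 0.1780

a = (v'−v)/dt = (0.017800)/0.1 = 0.1780
Δθ = θ'−θ = -0.197738;  (v·dt/L) = 14.0000·0.1/3.4 = 0.411765
tan δ = Δθ·L/(v·dt) = -0.480221  →  δ = -0.4477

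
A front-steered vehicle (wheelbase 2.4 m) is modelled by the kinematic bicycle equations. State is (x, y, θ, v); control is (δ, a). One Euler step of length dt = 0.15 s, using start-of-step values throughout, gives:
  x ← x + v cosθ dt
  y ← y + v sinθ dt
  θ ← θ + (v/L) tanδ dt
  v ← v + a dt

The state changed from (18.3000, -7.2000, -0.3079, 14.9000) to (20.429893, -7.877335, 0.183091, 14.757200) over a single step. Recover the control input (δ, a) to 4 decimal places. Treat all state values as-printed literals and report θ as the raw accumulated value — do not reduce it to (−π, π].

δ = 0.4852, a = -0.9520

a = (v'−v)/dt = (-0.142800)/0.15 = -0.9520
Δθ = θ'−θ = 0.490991;  (v·dt/L) = 14.9000·0.15/2.4 = 0.931250
tan δ = Δθ·L/(v·dt) = 0.527239  →  δ = 0.4852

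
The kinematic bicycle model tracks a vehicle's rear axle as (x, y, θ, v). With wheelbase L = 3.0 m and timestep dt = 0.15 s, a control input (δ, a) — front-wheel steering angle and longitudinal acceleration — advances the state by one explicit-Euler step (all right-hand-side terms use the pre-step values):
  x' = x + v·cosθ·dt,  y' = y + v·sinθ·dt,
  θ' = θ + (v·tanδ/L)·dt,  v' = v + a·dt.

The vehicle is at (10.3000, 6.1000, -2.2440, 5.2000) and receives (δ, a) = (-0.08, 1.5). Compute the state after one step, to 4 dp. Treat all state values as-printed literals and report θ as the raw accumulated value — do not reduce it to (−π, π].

x' = 10.3000 + 5.2000·cos(-2.2440)·0.15 = 9.8137
y' = 6.1000 + 5.2000·sin(-2.2440)·0.15 = 5.4902
θ' = -2.2440 + (5.2000/3.0)·tan(-0.08)·0.15 = -2.2648
v' = 5.2000 + 1.5000·0.15 = 5.4250

(9.8137, 5.4902, -2.2648, 5.4250)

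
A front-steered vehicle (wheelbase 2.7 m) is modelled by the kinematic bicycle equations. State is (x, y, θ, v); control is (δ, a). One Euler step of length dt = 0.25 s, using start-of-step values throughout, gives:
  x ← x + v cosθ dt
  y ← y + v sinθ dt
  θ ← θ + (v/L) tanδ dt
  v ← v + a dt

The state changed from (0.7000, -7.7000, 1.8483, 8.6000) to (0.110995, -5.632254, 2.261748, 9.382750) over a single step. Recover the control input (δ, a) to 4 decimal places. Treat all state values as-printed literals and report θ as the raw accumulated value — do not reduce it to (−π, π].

a = (v'−v)/dt = (0.782750)/0.25 = 3.1310
Δθ = θ'−θ = 0.413448;  (v·dt/L) = 8.6000·0.25/2.7 = 0.796296
tan δ = Δθ·L/(v·dt) = 0.519214  →  δ = 0.4789

δ = 0.4789, a = 3.1310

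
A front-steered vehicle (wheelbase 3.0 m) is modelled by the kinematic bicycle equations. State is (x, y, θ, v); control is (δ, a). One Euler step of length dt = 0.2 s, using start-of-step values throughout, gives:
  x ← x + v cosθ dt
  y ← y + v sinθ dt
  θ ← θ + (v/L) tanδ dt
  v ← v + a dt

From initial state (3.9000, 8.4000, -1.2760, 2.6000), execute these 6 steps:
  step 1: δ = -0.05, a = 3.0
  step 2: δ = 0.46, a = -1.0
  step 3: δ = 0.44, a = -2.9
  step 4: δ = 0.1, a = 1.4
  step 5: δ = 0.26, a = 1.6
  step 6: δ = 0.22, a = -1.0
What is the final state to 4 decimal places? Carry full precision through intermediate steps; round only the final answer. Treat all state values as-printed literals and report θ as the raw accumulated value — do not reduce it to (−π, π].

(5.2625, 5.3177, -0.9757, 2.8200)

after step 1 (δ=-0.05, a=3.0): (4.051083, 7.902432, -1.284674, 3.200000)
after step 2 (δ=0.46, a=-1.0): (4.231713, 7.288451, -1.178978, 3.000000)
after step 3 (δ=0.44, a=-2.9): (4.460835, 6.733921, -1.084822, 2.420000)
after step 4 (δ=0.1, a=1.4): (4.686897, 6.305959, -1.068635, 2.700000)
after step 5 (δ=0.26, a=1.6): (4.946811, 5.832625, -1.020751, 3.020000)
after step 6 (δ=0.22, a=-1.0): (5.262537, 5.317714, -0.975729, 2.820000)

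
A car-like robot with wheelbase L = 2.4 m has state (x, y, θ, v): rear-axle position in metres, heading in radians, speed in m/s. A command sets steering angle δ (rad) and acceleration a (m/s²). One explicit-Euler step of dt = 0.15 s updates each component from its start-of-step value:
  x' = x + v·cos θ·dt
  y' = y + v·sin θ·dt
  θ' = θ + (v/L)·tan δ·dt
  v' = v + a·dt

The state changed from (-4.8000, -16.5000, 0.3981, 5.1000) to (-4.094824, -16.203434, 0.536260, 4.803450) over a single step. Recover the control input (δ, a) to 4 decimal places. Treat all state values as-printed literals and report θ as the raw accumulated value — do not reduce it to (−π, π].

δ = 0.4090, a = -1.9770

a = (v'−v)/dt = (-0.296550)/0.15 = -1.9770
Δθ = θ'−θ = 0.138160;  (v·dt/L) = 5.1000·0.15/2.4 = 0.318750
tan δ = Δθ·L/(v·dt) = 0.433443  →  δ = 0.4090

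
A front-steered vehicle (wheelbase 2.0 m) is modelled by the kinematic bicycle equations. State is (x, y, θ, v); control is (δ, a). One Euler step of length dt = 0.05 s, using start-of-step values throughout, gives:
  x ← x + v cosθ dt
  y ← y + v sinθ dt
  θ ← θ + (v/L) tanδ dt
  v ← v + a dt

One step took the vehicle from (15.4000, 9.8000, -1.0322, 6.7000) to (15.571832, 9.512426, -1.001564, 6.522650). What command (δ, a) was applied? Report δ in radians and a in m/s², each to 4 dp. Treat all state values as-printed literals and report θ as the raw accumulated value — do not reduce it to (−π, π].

a = (v'−v)/dt = (-0.177350)/0.05 = -3.5470
Δθ = θ'−θ = 0.030636;  (v·dt/L) = 6.7000·0.05/2.0 = 0.167500
tan δ = Δθ·L/(v·dt) = 0.182901  →  δ = 0.1809

δ = 0.1809, a = -3.5470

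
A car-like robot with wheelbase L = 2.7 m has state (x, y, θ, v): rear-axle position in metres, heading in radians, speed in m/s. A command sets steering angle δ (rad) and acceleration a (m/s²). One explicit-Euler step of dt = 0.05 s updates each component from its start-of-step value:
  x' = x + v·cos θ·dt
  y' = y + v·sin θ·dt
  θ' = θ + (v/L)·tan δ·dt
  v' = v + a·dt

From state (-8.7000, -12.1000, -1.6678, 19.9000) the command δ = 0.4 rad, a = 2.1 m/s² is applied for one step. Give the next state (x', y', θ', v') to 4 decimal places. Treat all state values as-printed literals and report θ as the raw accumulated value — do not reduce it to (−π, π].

(-8.7964, -13.0903, -1.5120, 20.0050)

x' = -8.7000 + 19.9000·cos(-1.6678)·0.05 = -8.7964
y' = -12.1000 + 19.9000·sin(-1.6678)·0.05 = -13.0903
θ' = -1.6678 + (19.9000/2.7)·tan(0.4)·0.05 = -1.5120
v' = 19.9000 + 2.1000·0.05 = 20.0050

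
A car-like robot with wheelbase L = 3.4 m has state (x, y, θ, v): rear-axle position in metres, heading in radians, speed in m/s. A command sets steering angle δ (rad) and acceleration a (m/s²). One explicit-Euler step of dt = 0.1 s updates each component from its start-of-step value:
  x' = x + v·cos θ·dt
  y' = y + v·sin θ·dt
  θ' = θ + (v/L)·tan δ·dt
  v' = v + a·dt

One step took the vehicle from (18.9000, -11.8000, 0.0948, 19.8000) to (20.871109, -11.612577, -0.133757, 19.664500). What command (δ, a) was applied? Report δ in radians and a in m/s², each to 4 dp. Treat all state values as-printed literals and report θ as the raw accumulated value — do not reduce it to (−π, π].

a = (v'−v)/dt = (-0.135500)/0.1 = -1.3550
Δθ = θ'−θ = -0.228557;  (v·dt/L) = 19.8000·0.1/3.4 = 0.582353
tan δ = Δθ·L/(v·dt) = -0.392472  →  δ = -0.3740

δ = -0.3740, a = -1.3550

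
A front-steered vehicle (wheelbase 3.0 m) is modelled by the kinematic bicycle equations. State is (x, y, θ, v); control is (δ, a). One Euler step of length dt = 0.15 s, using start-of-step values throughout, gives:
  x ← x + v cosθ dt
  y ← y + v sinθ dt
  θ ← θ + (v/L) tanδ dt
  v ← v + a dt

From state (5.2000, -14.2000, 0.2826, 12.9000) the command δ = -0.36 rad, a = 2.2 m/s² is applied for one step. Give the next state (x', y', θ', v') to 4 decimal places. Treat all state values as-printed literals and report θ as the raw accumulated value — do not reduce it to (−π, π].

(7.0582, -13.6604, 0.0398, 13.2300)

x' = 5.2000 + 12.9000·cos(0.2826)·0.15 = 7.0582
y' = -14.2000 + 12.9000·sin(0.2826)·0.15 = -13.6604
θ' = 0.2826 + (12.9000/3.0)·tan(-0.36)·0.15 = 0.0398
v' = 12.9000 + 2.2000·0.15 = 13.2300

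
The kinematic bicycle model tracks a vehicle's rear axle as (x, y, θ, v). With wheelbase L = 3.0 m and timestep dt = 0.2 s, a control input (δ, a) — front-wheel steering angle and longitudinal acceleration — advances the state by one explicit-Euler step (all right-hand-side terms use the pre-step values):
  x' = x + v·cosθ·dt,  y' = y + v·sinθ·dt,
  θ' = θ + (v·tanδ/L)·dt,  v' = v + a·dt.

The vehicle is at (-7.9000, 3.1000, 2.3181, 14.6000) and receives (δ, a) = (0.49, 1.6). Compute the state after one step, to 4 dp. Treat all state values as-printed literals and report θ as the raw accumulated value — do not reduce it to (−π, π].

x' = -7.9000 + 14.6000·cos(2.3181)·0.2 = -9.8846
y' = 3.1000 + 14.6000·sin(2.3181)·0.2 = 5.2419
θ' = 2.3181 + (14.6000/3.0)·tan(0.49)·0.2 = 2.8373
v' = 14.6000 + 1.6000·0.2 = 14.9200

(-9.8846, 5.2419, 2.8373, 14.9200)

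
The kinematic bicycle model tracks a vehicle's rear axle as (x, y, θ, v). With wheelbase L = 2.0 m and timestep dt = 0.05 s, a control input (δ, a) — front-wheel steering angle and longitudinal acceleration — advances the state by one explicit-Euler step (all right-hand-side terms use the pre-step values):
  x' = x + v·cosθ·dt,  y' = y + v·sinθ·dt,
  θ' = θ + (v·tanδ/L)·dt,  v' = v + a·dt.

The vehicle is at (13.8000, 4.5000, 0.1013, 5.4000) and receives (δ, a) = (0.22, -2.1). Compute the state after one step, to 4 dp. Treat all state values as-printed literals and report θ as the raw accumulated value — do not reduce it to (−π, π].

(14.0686, 4.5273, 0.1315, 5.2950)

x' = 13.8000 + 5.4000·cos(0.1013)·0.05 = 14.0686
y' = 4.5000 + 5.4000·sin(0.1013)·0.05 = 4.5273
θ' = 0.1013 + (5.4000/2.0)·tan(0.22)·0.05 = 0.1315
v' = 5.4000 − 2.1000·0.05 = 5.2950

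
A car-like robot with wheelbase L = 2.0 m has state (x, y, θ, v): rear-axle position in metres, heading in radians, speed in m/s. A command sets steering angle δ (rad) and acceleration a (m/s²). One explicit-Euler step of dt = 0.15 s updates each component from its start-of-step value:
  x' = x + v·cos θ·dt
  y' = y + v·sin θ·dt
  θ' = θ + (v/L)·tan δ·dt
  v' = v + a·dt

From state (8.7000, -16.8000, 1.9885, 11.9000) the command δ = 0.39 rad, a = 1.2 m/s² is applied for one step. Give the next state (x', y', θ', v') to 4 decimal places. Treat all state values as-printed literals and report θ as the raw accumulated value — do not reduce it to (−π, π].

(7.9759, -15.1685, 2.3554, 12.0800)

x' = 8.7000 + 11.9000·cos(1.9885)·0.15 = 7.9759
y' = -16.8000 + 11.9000·sin(1.9885)·0.15 = -15.1685
θ' = 1.9885 + (11.9000/2.0)·tan(0.39)·0.15 = 2.3554
v' = 11.9000 + 1.2000·0.15 = 12.0800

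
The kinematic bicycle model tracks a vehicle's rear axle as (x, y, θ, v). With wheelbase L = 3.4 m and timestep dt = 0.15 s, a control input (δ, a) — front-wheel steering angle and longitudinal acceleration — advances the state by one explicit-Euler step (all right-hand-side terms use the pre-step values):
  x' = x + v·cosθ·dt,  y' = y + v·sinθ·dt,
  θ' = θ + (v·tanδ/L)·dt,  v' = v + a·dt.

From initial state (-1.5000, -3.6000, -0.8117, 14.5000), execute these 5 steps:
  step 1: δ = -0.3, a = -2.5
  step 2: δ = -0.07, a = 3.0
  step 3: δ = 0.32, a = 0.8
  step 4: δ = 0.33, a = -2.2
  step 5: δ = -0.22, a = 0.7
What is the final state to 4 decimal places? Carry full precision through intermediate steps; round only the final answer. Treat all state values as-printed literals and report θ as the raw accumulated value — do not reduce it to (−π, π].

after step 1 (δ=-0.3, a=-2.5): (-0.003021, -5.177872, -1.009584, 14.125000)
after step 2 (δ=-0.07, a=3.0): (1.124605, -6.971628, -1.053277, 14.575000)
after step 3 (δ=0.32, a=0.8): (2.206199, -8.871587, -0.840189, 14.695000)
after step 4 (δ=0.33, a=-2.2): (3.677144, -10.513244, -0.618127, 14.365000)
after step 5 (δ=-0.22, a=0.7): (5.433191, -11.761942, -0.759846, 14.470000)

(5.4332, -11.7619, -0.7598, 14.4700)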